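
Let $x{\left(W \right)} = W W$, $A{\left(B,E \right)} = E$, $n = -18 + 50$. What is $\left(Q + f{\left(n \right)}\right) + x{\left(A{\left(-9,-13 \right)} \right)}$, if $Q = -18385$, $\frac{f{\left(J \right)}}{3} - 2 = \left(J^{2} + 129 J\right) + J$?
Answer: $-2658$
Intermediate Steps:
$n = 32$
$f{\left(J \right)} = 6 + 3 J^{2} + 390 J$ ($f{\left(J \right)} = 6 + 3 \left(\left(J^{2} + 129 J\right) + J\right) = 6 + 3 \left(J^{2} + 130 J\right) = 6 + \left(3 J^{2} + 390 J\right) = 6 + 3 J^{2} + 390 J$)
$x{\left(W \right)} = W^{2}$
$\left(Q + f{\left(n \right)}\right) + x{\left(A{\left(-9,-13 \right)} \right)} = \left(-18385 + \left(6 + 3 \cdot 32^{2} + 390 \cdot 32\right)\right) + \left(-13\right)^{2} = \left(-18385 + \left(6 + 3 \cdot 1024 + 12480\right)\right) + 169 = \left(-18385 + \left(6 + 3072 + 12480\right)\right) + 169 = \left(-18385 + 15558\right) + 169 = -2827 + 169 = -2658$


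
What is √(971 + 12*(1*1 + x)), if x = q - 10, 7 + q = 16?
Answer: √971 ≈ 31.161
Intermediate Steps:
q = 9 (q = -7 + 16 = 9)
x = -1 (x = 9 - 10 = -1)
√(971 + 12*(1*1 + x)) = √(971 + 12*(1*1 - 1)) = √(971 + 12*(1 - 1)) = √(971 + 12*0) = √(971 + 0) = √971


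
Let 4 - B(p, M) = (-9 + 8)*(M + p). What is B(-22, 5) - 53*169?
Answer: -8970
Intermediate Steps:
B(p, M) = 4 + M + p (B(p, M) = 4 - (-9 + 8)*(M + p) = 4 - (-1)*(M + p) = 4 - (-M - p) = 4 + (M + p) = 4 + M + p)
B(-22, 5) - 53*169 = (4 + 5 - 22) - 53*169 = -13 - 8957 = -8970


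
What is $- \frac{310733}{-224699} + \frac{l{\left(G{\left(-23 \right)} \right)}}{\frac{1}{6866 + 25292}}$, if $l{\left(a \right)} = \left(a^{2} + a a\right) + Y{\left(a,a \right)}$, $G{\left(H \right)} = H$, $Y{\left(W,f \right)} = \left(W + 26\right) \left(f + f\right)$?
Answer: $\frac{6647801117373}{224699} \approx 2.9585 \cdot 10^{7}$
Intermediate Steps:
$Y{\left(W,f \right)} = 2 f \left(26 + W\right)$ ($Y{\left(W,f \right)} = \left(26 + W\right) 2 f = 2 f \left(26 + W\right)$)
$l{\left(a \right)} = 2 a^{2} + 2 a \left(26 + a\right)$ ($l{\left(a \right)} = \left(a^{2} + a a\right) + 2 a \left(26 + a\right) = \left(a^{2} + a^{2}\right) + 2 a \left(26 + a\right) = 2 a^{2} + 2 a \left(26 + a\right)$)
$- \frac{310733}{-224699} + \frac{l{\left(G{\left(-23 \right)} \right)}}{\frac{1}{6866 + 25292}} = - \frac{310733}{-224699} + \frac{4 \left(-23\right) \left(13 - 23\right)}{\frac{1}{6866 + 25292}} = \left(-310733\right) \left(- \frac{1}{224699}\right) + \frac{4 \left(-23\right) \left(-10\right)}{\frac{1}{32158}} = \frac{310733}{224699} + 920 \frac{1}{\frac{1}{32158}} = \frac{310733}{224699} + 920 \cdot 32158 = \frac{310733}{224699} + 29585360 = \frac{6647801117373}{224699}$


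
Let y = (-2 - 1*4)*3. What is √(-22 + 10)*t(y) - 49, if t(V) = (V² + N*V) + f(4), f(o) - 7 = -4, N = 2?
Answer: -49 + 582*I*√3 ≈ -49.0 + 1008.1*I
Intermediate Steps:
y = -18 (y = (-2 - 4)*3 = -6*3 = -18)
f(o) = 3 (f(o) = 7 - 4 = 3)
t(V) = 3 + V² + 2*V (t(V) = (V² + 2*V) + 3 = 3 + V² + 2*V)
√(-22 + 10)*t(y) - 49 = √(-22 + 10)*(3 + (-18)² + 2*(-18)) - 49 = √(-12)*(3 + 324 - 36) - 49 = (2*I*√3)*291 - 49 = 582*I*√3 - 49 = -49 + 582*I*√3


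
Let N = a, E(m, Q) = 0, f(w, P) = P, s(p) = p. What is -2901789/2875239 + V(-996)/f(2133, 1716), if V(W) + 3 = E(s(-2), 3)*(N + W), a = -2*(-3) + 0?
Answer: -184744283/182737412 ≈ -1.0110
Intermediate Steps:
a = 6 (a = 6 + 0 = 6)
N = 6
V(W) = -3 (V(W) = -3 + 0*(6 + W) = -3 + 0 = -3)
-2901789/2875239 + V(-996)/f(2133, 1716) = -2901789/2875239 - 3/1716 = -2901789*1/2875239 - 3*1/1716 = -322421/319471 - 1/572 = -184744283/182737412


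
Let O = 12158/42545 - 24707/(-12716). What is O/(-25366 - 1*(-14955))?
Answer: -1205760443/5632374112420 ≈ -0.00021408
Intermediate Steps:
O = 1205760443/541002220 (O = 12158*(1/42545) - 24707*(-1/12716) = 12158/42545 + 24707/12716 = 1205760443/541002220 ≈ 2.2288)
O/(-25366 - 1*(-14955)) = 1205760443/(541002220*(-25366 - 1*(-14955))) = 1205760443/(541002220*(-25366 + 14955)) = (1205760443/541002220)/(-10411) = (1205760443/541002220)*(-1/10411) = -1205760443/5632374112420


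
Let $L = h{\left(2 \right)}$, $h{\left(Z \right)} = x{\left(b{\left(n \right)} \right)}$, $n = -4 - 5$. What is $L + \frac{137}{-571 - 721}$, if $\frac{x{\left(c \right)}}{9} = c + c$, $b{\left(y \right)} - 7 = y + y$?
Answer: $- \frac{255953}{1292} \approx -198.11$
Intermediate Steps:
$n = -9$
$b{\left(y \right)} = 7 + 2 y$ ($b{\left(y \right)} = 7 + \left(y + y\right) = 7 + 2 y$)
$x{\left(c \right)} = 18 c$ ($x{\left(c \right)} = 9 \left(c + c\right) = 9 \cdot 2 c = 18 c$)
$h{\left(Z \right)} = -198$ ($h{\left(Z \right)} = 18 \left(7 + 2 \left(-9\right)\right) = 18 \left(7 - 18\right) = 18 \left(-11\right) = -198$)
$L = -198$
$L + \frac{137}{-571 - 721} = -198 + \frac{137}{-571 - 721} = -198 + \frac{137}{-1292} = -198 + 137 \left(- \frac{1}{1292}\right) = -198 - \frac{137}{1292} = - \frac{255953}{1292}$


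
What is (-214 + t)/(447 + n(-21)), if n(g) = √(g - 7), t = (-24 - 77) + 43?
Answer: -121584/199837 + 544*I*√7/199837 ≈ -0.60842 + 0.0072023*I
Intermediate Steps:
t = -58 (t = -101 + 43 = -58)
n(g) = √(-7 + g)
(-214 + t)/(447 + n(-21)) = (-214 - 58)/(447 + √(-7 - 21)) = -272/(447 + √(-28)) = -272/(447 + 2*I*√7)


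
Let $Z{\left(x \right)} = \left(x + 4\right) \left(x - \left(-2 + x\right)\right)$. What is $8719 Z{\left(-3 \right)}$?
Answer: $17438$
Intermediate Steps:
$Z{\left(x \right)} = 8 + 2 x$ ($Z{\left(x \right)} = \left(4 + x\right) 2 = 8 + 2 x$)
$8719 Z{\left(-3 \right)} = 8719 \left(8 + 2 \left(-3\right)\right) = 8719 \left(8 - 6\right) = 8719 \cdot 2 = 17438$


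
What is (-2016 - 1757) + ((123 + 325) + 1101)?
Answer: -2224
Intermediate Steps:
(-2016 - 1757) + ((123 + 325) + 1101) = -3773 + (448 + 1101) = -3773 + 1549 = -2224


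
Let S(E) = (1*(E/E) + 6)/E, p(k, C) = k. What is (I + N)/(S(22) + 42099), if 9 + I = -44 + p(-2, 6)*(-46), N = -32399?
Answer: -142384/185237 ≈ -0.76866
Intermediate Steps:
S(E) = 7/E (S(E) = (1*1 + 6)/E = (1 + 6)/E = 7/E)
I = 39 (I = -9 + (-44 - 2*(-46)) = -9 + (-44 + 92) = -9 + 48 = 39)
(I + N)/(S(22) + 42099) = (39 - 32399)/(7/22 + 42099) = -32360/(7*(1/22) + 42099) = -32360/(7/22 + 42099) = -32360/926185/22 = -32360*22/926185 = -142384/185237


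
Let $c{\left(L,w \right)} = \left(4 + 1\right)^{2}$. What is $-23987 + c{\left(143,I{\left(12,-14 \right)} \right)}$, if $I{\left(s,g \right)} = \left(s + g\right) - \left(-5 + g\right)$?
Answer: $-23962$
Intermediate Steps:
$I{\left(s,g \right)} = 5 + s$ ($I{\left(s,g \right)} = \left(g + s\right) - \left(-5 + g\right) = 5 + s$)
$c{\left(L,w \right)} = 25$ ($c{\left(L,w \right)} = 5^{2} = 25$)
$-23987 + c{\left(143,I{\left(12,-14 \right)} \right)} = -23987 + 25 = -23962$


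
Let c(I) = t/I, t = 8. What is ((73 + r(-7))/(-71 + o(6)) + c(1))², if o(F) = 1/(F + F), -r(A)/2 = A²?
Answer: 50523664/724201 ≈ 69.765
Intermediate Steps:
r(A) = -2*A²
o(F) = 1/(2*F)
c(I) = 8/I
((73 + r(-7))/(-71 + o(6)) + c(1))² = ((73 - 2*(-7)²)/(-71 + (½)/6) + 8/1)² = ((73 - 2*49)/(-71 + (½)*(⅙)) + 8*1)² = ((73 - 98)/(-71 + 1/12) + 8)² = (-25/(-851/12) + 8)² = (-25*(-12/851) + 8)² = (300/851 + 8)² = (7108/851)² = 50523664/724201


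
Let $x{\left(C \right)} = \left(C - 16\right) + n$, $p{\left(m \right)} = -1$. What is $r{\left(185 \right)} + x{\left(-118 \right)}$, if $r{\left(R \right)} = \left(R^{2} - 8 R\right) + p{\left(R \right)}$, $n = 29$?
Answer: $32639$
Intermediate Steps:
$x{\left(C \right)} = 13 + C$ ($x{\left(C \right)} = \left(C - 16\right) + 29 = \left(-16 + C\right) + 29 = 13 + C$)
$r{\left(R \right)} = -1 + R^{2} - 8 R$ ($r{\left(R \right)} = \left(R^{2} - 8 R\right) - 1 = -1 + R^{2} - 8 R$)
$r{\left(185 \right)} + x{\left(-118 \right)} = \left(-1 + 185^{2} - 1480\right) + \left(13 - 118\right) = \left(-1 + 34225 - 1480\right) - 105 = 32744 - 105 = 32639$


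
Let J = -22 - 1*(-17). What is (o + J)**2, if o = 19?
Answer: 196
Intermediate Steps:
J = -5 (J = -22 + 17 = -5)
(o + J)**2 = (19 - 5)**2 = 14**2 = 196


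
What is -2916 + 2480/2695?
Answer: -1571228/539 ≈ -2915.1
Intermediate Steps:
-2916 + 2480/2695 = -2916 + 2480*(1/2695) = -2916 + 496/539 = -1571228/539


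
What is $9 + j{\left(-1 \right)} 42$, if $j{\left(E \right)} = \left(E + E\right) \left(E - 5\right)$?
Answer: $513$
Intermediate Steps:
$j{\left(E \right)} = 2 E \left(-5 + E\right)$
$9 + j{\left(-1 \right)} 42 = 9 + 2 \left(-1\right) \left(-5 - 1\right) 42 = 9 + 2 \left(-1\right) \left(-6\right) 42 = 9 + 12 \cdot 42 = 9 + 504 = 513$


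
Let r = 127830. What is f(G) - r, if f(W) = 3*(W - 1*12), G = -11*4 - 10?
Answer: -128028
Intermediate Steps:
G = -54 (G = -44 - 10 = -54)
f(W) = -36 + 3*W (f(W) = 3*(W - 12) = 3*(-12 + W) = -36 + 3*W)
f(G) - r = (-36 + 3*(-54)) - 1*127830 = (-36 - 162) - 127830 = -198 - 127830 = -128028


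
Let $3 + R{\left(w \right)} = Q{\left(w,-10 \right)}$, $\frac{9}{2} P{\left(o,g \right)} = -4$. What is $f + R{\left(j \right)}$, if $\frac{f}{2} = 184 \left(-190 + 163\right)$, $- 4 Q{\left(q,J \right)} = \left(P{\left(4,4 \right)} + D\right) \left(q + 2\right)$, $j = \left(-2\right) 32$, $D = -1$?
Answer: $- \frac{179429}{18} \approx -9968.3$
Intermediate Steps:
$P{\left(o,g \right)} = - \frac{8}{9}$ ($P{\left(o,g \right)} = \frac{2}{9} \left(-4\right) = - \frac{8}{9}$)
$j = -64$
$Q{\left(q,J \right)} = \frac{17}{18} + \frac{17 q}{36}$ ($Q{\left(q,J \right)} = - \frac{\left(- \frac{8}{9} - 1\right) \left(q + 2\right)}{4} = - \frac{\left(- \frac{17}{9}\right) \left(2 + q\right)}{4} = - \frac{- \frac{34}{9} - \frac{17 q}{9}}{4} = \frac{17}{18} + \frac{17 q}{36}$)
$R{\left(w \right)} = - \frac{37}{18} + \frac{17 w}{36}$ ($R{\left(w \right)} = -3 + \left(\frac{17}{18} + \frac{17 w}{36}\right) = - \frac{37}{18} + \frac{17 w}{36}$)
$f = -9936$ ($f = 2 \cdot 184 \left(-190 + 163\right) = 2 \cdot 184 \left(-27\right) = 2 \left(-4968\right) = -9936$)
$f + R{\left(j \right)} = -9936 + \left(- \frac{37}{18} + \frac{17}{36} \left(-64\right)\right) = -9936 - \frac{581}{18} = - \frac{179429}{18}$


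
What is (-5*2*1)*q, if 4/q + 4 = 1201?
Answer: -40/1197 ≈ -0.033417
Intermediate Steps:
q = 4/1197 (q = 4/(-4 + 1201) = 4/1197 ≈ 0.0033417)
(-5*2*1)*q = (-5*2*1)*(4/1197) = -10*1*(4/1197) = -10*4/1197 = -40/1197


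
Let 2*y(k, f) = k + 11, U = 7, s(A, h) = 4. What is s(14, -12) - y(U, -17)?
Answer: -5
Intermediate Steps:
y(k, f) = 11/2 + k/2 (y(k, f) = (k + 11)/2 = (11 + k)/2 = 11/2 + k/2)
s(14, -12) - y(U, -17) = 4 - (11/2 + (½)*7) = 4 - (11/2 + 7/2) = 4 - 1*9 = 4 - 9 = -5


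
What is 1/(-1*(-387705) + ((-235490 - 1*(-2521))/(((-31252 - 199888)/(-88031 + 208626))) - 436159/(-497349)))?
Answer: 22991449572/11708513860417051 ≈ 1.9637e-6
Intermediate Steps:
1/(-1*(-387705) + ((-235490 - 1*(-2521))/(((-31252 - 199888)/(-88031 + 208626))) - 436159/(-497349))) = 1/(387705 + ((-235490 + 2521)/((-231140/120595)) - 436159*(-1/497349))) = 1/(387705 + (-232969/((-231140*1/120595)) + 436159/497349)) = 1/(387705 + (-232969/(-46228/24119) + 436159/497349)) = 1/(387705 + (-232969*(-24119/46228) + 436159/497349)) = 1/(387705 + (5618979311/46228 + 436159/497349)) = 1/(387705 + 2794613904104791/22991449572) = 1/(11708513860417051/22991449572) = 22991449572/11708513860417051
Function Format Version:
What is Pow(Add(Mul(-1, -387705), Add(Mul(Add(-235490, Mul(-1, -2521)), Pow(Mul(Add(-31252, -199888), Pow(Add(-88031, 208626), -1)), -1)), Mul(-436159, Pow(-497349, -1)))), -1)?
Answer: Rational(22991449572, 11708513860417051) ≈ 1.9637e-6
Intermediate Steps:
Pow(Add(Mul(-1, -387705), Add(Mul(Add(-235490, Mul(-1, -2521)), Pow(Mul(Add(-31252, -199888), Pow(Add(-88031, 208626), -1)), -1)), Mul(-436159, Pow(-497349, -1)))), -1) = Pow(Add(387705, Add(Mul(Add(-235490, 2521), Pow(Mul(-231140, Pow(120595, -1)), -1)), Mul(-436159, Rational(-1, 497349)))), -1) = Pow(Add(387705, Add(Mul(-232969, Pow(Mul(-231140, Rational(1, 120595)), -1)), Rational(436159, 497349))), -1) = Pow(Add(387705, Add(Mul(-232969, Pow(Rational(-46228, 24119), -1)), Rational(436159, 497349))), -1) = Pow(Add(387705, Add(Mul(-232969, Rational(-24119, 46228)), Rational(436159, 497349))), -1) = Pow(Add(387705, Add(Rational(5618979311, 46228), Rational(436159, 497349))), -1) = Pow(Add(387705, Rational(2794613904104791, 22991449572)), -1) = Pow(Rational(11708513860417051, 22991449572), -1) = Rational(22991449572, 11708513860417051)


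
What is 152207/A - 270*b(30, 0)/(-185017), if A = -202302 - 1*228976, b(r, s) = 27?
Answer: -25016865899/79793761726 ≈ -0.31352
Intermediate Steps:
A = -431278 (A = -202302 - 228976 = -431278)
152207/A - 270*b(30, 0)/(-185017) = 152207/(-431278) - 270*27/(-185017) = 152207*(-1/431278) - 7290*(-1/185017) = -152207/431278 + 7290/185017 = -25016865899/79793761726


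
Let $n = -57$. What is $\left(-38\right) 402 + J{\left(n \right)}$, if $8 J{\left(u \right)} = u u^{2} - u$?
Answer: $-38418$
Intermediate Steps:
$J{\left(u \right)} = - \frac{u}{8} + \frac{u^{3}}{8}$ ($J{\left(u \right)} = \frac{u u^{2} - u}{8} = \frac{u^{3} - u}{8} = - \frac{u}{8} + \frac{u^{3}}{8}$)
$\left(-38\right) 402 + J{\left(n \right)} = \left(-38\right) 402 + \frac{1}{8} \left(-57\right) \left(-1 + \left(-57\right)^{2}\right) = -15276 + \frac{1}{8} \left(-57\right) \left(-1 + 3249\right) = -15276 + \frac{1}{8} \left(-57\right) 3248 = -15276 - 23142 = -38418$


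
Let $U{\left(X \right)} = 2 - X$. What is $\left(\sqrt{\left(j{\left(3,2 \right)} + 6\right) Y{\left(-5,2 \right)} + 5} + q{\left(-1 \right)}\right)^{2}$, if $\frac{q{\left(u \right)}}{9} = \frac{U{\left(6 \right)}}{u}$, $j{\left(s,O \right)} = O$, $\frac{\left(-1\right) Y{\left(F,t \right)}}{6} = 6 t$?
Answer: $\left(36 + i \sqrt{571}\right)^{2} \approx 725.0 + 1720.5 i$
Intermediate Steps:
$Y{\left(F,t \right)} = - 36 t$ ($Y{\left(F,t \right)} = - 6 \cdot 6 t = - 36 t$)
$q{\left(u \right)} = - \frac{36}{u}$ ($q{\left(u \right)} = 9 \frac{2 - 6}{u} = 9 \left(- \frac{4}{u}\right) = - \frac{36}{u}$)
$\left(\sqrt{\left(j{\left(3,2 \right)} + 6\right) Y{\left(-5,2 \right)} + 5} + q{\left(-1 \right)}\right)^{2} = \left(\sqrt{\left(2 + 6\right) \left(\left(-36\right) 2\right) + 5} - \frac{36}{-1}\right)^{2} = \left(\sqrt{8 \left(-72\right) + 5} - -36\right)^{2} = \left(\sqrt{-576 + 5} + 36\right)^{2} = \left(\sqrt{-571} + 36\right)^{2} = \left(i \sqrt{571} + 36\right)^{2} = \left(36 + i \sqrt{571}\right)^{2}$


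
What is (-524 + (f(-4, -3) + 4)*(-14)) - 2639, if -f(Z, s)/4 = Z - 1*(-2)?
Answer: -3331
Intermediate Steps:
f(Z, s) = -8 - 4*Z (f(Z, s) = -4*(Z - 1*(-2)) = -4*(Z + 2) = -4*(2 + Z) = -8 - 4*Z)
(-524 + (f(-4, -3) + 4)*(-14)) - 2639 = (-524 + ((-8 - 4*(-4)) + 4)*(-14)) - 2639 = (-524 + ((-8 + 16) + 4)*(-14)) - 2639 = (-524 + (8 + 4)*(-14)) - 2639 = (-524 + 12*(-14)) - 2639 = (-524 - 168) - 2639 = -692 - 2639 = -3331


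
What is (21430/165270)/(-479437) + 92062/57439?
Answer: 729467431044761/455126836719261 ≈ 1.6028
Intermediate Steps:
(21430/165270)/(-479437) + 92062/57439 = (21430*(1/165270))*(-1/479437) + 92062*(1/57439) = (2143/16527)*(-1/479437) + 92062/57439 = -2143/7923655299 + 92062/57439 = 729467431044761/455126836719261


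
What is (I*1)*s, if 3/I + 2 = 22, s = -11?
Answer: -33/20 ≈ -1.6500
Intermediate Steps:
I = 3/20 (I = 3/(-2 + 22) = 3/20 ≈ 0.15000)
(I*1)*s = ((3/20)*1)*(-11) = (3/20)*(-11) = -33/20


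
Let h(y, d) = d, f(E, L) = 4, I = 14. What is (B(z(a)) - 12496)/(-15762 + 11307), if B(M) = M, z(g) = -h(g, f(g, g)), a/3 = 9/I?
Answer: 2500/891 ≈ 2.8058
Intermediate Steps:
a = 27/14 (a = 3*(9/14) = 27/14 ≈ 1.9286)
z(g) = -4 (z(g) = -1*4 = -4)
(B(z(a)) - 12496)/(-15762 + 11307) = (-4 - 12496)/(-15762 + 11307) = -12500/(-4455) = -12500*(-1/4455) = 2500/891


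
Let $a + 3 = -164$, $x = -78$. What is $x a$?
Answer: $13026$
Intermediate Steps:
$a = -167$ ($a = -3 - 164 = -167$)
$x a = \left(-78\right) \left(-167\right) = 13026$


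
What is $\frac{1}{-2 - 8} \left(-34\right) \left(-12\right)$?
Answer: $- \frac{204}{5} \approx -40.8$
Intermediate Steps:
$\frac{1}{-2 - 8} \left(-34\right) \left(-12\right) = \frac{1}{-10} \left(-34\right) \left(-12\right) = \left(- \frac{1}{10}\right) \left(-34\right) \left(-12\right) = \frac{17}{5} \left(-12\right) = - \frac{204}{5}$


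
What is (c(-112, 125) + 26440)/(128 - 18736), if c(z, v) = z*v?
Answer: -1555/2326 ≈ -0.66853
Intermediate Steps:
c(z, v) = v*z
(c(-112, 125) + 26440)/(128 - 18736) = (125*(-112) + 26440)/(128 - 18736) = (-14000 + 26440)/(-18608) = 12440*(-1/18608) = -1555/2326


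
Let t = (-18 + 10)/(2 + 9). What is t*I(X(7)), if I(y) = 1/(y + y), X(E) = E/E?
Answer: -4/11 ≈ -0.36364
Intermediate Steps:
X(E) = 1
I(y) = 1/(2*y)
t = -8/11 ≈ -0.72727
t*I(X(7)) = -4/(11*1) = -4/11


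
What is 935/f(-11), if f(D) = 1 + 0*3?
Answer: 935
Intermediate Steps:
f(D) = 1 (f(D) = 1 + 0 = 1)
935/f(-11) = 935/1 = 935*1 = 935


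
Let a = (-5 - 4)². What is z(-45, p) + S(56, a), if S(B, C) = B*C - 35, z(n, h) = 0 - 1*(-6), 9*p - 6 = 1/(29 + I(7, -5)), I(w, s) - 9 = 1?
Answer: 4507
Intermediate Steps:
I(w, s) = 10 (I(w, s) = 9 + 1 = 10)
p = 235/351 (p = ⅔ + 1/(9*(29 + 10)) = ⅔ + (⅑)/39 = ⅔ + (⅑)*(1/39) = ⅔ + 1/351 = 235/351 ≈ 0.66952)
a = 81 (a = (-9)² = 81)
z(n, h) = 6 (z(n, h) = 0 + 6 = 6)
S(B, C) = -35 + B*C
z(-45, p) + S(56, a) = 6 + (-35 + 56*81) = 6 + (-35 + 4536) = 6 + 4501 = 4507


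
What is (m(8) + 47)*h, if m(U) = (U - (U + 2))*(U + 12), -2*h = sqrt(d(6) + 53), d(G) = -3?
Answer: -35*sqrt(2)/2 ≈ -24.749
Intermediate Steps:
h = -5*sqrt(2)/2 (h = -sqrt(-3 + 53)/2 = -5*sqrt(2)/2 ≈ -3.5355)
m(U) = -24 - 2*U (m(U) = (U - (2 + U))*(12 + U) = (U + (-2 - U))*(12 + U) = -2*(12 + U) = -24 - 2*U)
(m(8) + 47)*h = ((-24 - 2*8) + 47)*(-5*sqrt(2)/2) = ((-24 - 16) + 47)*(-5*sqrt(2)/2) = (-40 + 47)*(-5*sqrt(2)/2) = 7*(-5*sqrt(2)/2) = -35*sqrt(2)/2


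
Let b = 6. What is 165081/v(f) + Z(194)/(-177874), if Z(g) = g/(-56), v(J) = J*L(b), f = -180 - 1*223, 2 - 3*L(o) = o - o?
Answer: -1233271908257/2007130216 ≈ -614.45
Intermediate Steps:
L(o) = ⅔ (L(o) = ⅔ - (o - o)/3 = ⅔ - ⅓*0 = ⅔ + 0 = ⅔)
f = -403 (f = -180 - 223 = -403)
v(J) = 2*J/3 (v(J) = J*(⅔) = 2*J/3)
Z(g) = -g/56 (Z(g) = g*(-1/56) = -g/56)
165081/v(f) + Z(194)/(-177874) = 165081/(((⅔)*(-403))) - 1/56*194/(-177874) = 165081/(-806/3) - 97/28*(-1/177874) = 165081*(-3/806) + 97/4980472 = -495243/806 + 97/4980472 = -1233271908257/2007130216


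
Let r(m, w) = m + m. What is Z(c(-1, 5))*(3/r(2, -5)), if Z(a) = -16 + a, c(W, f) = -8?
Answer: -18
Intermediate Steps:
r(m, w) = 2*m
Z(c(-1, 5))*(3/r(2, -5)) = (-16 - 8)*(3/((2*2))) = -72/4 = -24*3/4 = -18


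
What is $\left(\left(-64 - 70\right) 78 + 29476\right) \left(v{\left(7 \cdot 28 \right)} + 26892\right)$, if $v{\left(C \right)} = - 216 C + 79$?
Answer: $-292303760$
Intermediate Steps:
$v{\left(C \right)} = 79 - 216 C$
$\left(\left(-64 - 70\right) 78 + 29476\right) \left(v{\left(7 \cdot 28 \right)} + 26892\right) = \left(\left(-64 - 70\right) 78 + 29476\right) \left(\left(79 - 216 \cdot 7 \cdot 28\right) + 26892\right) = \left(\left(-134\right) 78 + 29476\right) \left(\left(79 - 42336\right) + 26892\right) = \left(-10452 + 29476\right) \left(\left(79 - 42336\right) + 26892\right) = 19024 \left(-42257 + 26892\right) = 19024 \left(-15365\right) = -292303760$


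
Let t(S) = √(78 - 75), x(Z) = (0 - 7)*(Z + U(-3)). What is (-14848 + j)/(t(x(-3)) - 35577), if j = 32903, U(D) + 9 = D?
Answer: -214114245/421907642 - 18055*√3/1265722926 ≈ -0.50752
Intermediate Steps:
U(D) = -9 + D
x(Z) = 84 - 7*Z (x(Z) = (0 - 7)*(Z + (-9 - 3)) = -7*(Z - 12) = -7*(-12 + Z) = 84 - 7*Z)
t(S) = √3
(-14848 + j)/(t(x(-3)) - 35577) = (-14848 + 32903)/(√3 - 35577) = 18055/(-35577 + √3)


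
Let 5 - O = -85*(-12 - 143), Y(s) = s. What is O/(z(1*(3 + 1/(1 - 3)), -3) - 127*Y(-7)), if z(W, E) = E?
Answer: -6585/443 ≈ -14.865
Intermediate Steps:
O = -13170 (O = 5 - (-85)*(-12 - 143) = 5 - (-85)*(-155) = 5 - 1*13175 = 5 - 13175 = -13170)
O/(z(1*(3 + 1/(1 - 3)), -3) - 127*Y(-7)) = -13170/(-3 - 127*(-7)) = -13170/(-3 + 889) = -13170/886 = -13170*1/886 = -6585/443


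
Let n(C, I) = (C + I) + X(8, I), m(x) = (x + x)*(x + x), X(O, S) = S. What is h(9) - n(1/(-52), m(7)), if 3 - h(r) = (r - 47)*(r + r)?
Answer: 15341/52 ≈ 295.02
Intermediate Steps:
m(x) = 4*x² (m(x) = (2*x)*(2*x) = 4*x²)
h(r) = 3 - 2*r*(-47 + r) (h(r) = 3 - (r - 47)*(r + r) = 3 - (-47 + r)*2*r = 3 - 2*r*(-47 + r))
n(C, I) = C + 2*I (n(C, I) = (C + I) + I = C + 2*I)
h(9) - n(1/(-52), m(7)) = (3 - 2*9² + 94*9) - (1/(-52) + 2*(4*7²)) = (3 - 2*81 + 846) - (-1/52 + 2*(4*49)) = (3 - 162 + 846) - (-1/52 + 2*196) = 687 - (-1/52 + 392) = 687 - 1*20383/52 = 687 - 20383/52 = 15341/52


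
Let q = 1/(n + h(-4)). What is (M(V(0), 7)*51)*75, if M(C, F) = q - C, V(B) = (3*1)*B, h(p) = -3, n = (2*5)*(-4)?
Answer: -3825/43 ≈ -88.953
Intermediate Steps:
n = -40 (n = 10*(-4) = -40)
V(B) = 3*B
q = -1/43 (q = 1/(-40 - 3) = 1/(-43) = -1/43 ≈ -0.023256)
M(C, F) = -1/43 - C
(M(V(0), 7)*51)*75 = ((-1/43 - 3*0)*51)*75 = ((-1/43 - 1*0)*51)*75 = ((-1/43 + 0)*51)*75 = -1/43*51*75 = -51/43*75 = -3825/43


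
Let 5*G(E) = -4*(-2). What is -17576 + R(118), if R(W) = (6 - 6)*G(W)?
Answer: -17576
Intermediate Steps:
G(E) = 8/5 (G(E) = (-4*(-2))/5 = (⅕)*8 = 8/5)
R(W) = 0 (R(W) = (6 - 6)*(8/5) = 0*(8/5) = 0)
-17576 + R(118) = -17576 + 0 = -17576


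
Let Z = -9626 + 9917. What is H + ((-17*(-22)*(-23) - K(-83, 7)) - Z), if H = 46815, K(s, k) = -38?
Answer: 37960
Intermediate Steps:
Z = 291
H + ((-17*(-22)*(-23) - K(-83, 7)) - Z) = 46815 + ((-17*(-22)*(-23) - 1*(-38)) - 1*291) = 46815 + ((374*(-23) + 38) - 291) = 46815 + ((-8602 + 38) - 291) = 46815 + (-8564 - 291) = 46815 - 8855 = 37960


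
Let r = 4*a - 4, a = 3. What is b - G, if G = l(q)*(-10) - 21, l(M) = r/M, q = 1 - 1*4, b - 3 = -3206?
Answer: -9626/3 ≈ -3208.7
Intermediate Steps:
b = -3203 (b = 3 - 3206 = -3203)
q = -3 (q = 1 - 4 = -3)
r = 8 (r = 4*3 - 4 = 12 - 4 = 8)
l(M) = 8/M
G = 17/3 (G = (8/(-3))*(-10) - 21 = (8*(-⅓))*(-10) - 21 = -8/3*(-10) - 21 = 80/3 - 21 = 17/3 ≈ 5.6667)
b - G = -3203 - 1*17/3 = -3203 - 17/3 = -9626/3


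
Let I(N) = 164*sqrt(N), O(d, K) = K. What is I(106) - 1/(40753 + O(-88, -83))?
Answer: -1/40670 + 164*sqrt(106) ≈ 1688.5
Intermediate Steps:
I(106) - 1/(40753 + O(-88, -83)) = 164*sqrt(106) - 1/(40753 - 83) = 164*sqrt(106) - 1/40670 = -1/40670 + 164*sqrt(106)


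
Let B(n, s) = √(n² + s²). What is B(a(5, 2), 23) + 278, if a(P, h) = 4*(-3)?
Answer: 278 + √673 ≈ 303.94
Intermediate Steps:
a(P, h) = -12
B(a(5, 2), 23) + 278 = √((-12)² + 23²) + 278 = √(144 + 529) + 278 = √673 + 278 = 278 + √673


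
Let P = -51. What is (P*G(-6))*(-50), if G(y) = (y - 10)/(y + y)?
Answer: 3400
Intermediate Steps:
G(y) = (-10 + y)/(2*y) (G(y) = (-10 + y)/((2*y)) = (-10 + y)*(1/(2*y)) = (-10 + y)/(2*y))
(P*G(-6))*(-50) = -51*(-10 - 6)/(2*(-6))*(-50) = -51*(-1)*(-16)/(2*6)*(-50) = -51*4/3*(-50) = -68*(-50) = 3400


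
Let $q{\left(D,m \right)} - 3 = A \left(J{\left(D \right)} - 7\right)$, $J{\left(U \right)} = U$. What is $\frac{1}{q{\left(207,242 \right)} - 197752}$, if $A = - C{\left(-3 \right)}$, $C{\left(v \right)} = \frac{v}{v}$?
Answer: $- \frac{1}{197949} \approx -5.0518 \cdot 10^{-6}$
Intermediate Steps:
$C{\left(v \right)} = 1$
$A = -1$ ($A = \left(-1\right) 1 = -1$)
$q{\left(D,m \right)} = 10 - D$ ($q{\left(D,m \right)} = 3 - \left(D - 7\right) = 3 - \left(-7 + D\right) = 10 - D$)
$\frac{1}{q{\left(207,242 \right)} - 197752} = \frac{1}{\left(10 - 207\right) - 197752} = \frac{1}{-197 - 197752} = \frac{1}{-197949} = - \frac{1}{197949}$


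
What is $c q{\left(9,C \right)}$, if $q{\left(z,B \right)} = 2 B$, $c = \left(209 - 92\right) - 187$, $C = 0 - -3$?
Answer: $-420$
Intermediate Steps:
$C = 3$ ($C = 0 + 3 = 3$)
$c = -70$ ($c = 117 - 187 = -70$)
$c q{\left(9,C \right)} = - 70 \cdot 2 \cdot 3 = \left(-70\right) 6 = -420$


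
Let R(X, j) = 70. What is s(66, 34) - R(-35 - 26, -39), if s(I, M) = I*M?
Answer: 2174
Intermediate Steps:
s(66, 34) - R(-35 - 26, -39) = 66*34 - 1*70 = 2244 - 70 = 2174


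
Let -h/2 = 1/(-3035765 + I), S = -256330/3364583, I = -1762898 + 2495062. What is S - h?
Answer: -590488773496/7750656763383 ≈ -0.076186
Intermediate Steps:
I = 732164
S = -256330/3364583 (S = -256330*1/3364583 = -256330/3364583 ≈ -0.076185)
h = 2/2303601 (h = -2/(-3035765 + 732164) = -2/(-2303601) = -2*(-1/2303601) = 2/2303601 ≈ 8.6821e-7)
S - h = -256330/3364583 - 1*2/2303601 = -256330/3364583 - 2/2303601 = -590488773496/7750656763383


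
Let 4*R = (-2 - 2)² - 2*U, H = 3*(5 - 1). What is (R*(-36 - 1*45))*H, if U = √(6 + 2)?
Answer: -3888 + 972*√2 ≈ -2513.4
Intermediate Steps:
U = 2*√2 (U = √8 = 2*√2 ≈ 2.8284)
H = 12 (H = 3*4 = 12)
R = 4 - √2 (R = ((-2 - 2)² - 4*√2)/4 = ((-4)² - 4*√2)/4 = (16 - 4*√2)/4 = 4 - √2 ≈ 2.5858)
(R*(-36 - 1*45))*H = ((4 - √2)*(-36 - 1*45))*12 = ((4 - √2)*(-36 - 45))*12 = ((4 - √2)*(-81))*12 = (-324 + 81*√2)*12 = -3888 + 972*√2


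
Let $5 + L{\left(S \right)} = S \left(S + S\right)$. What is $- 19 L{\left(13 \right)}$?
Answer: $-6327$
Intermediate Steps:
$L{\left(S \right)} = -5 + 2 S^{2}$ ($L{\left(S \right)} = -5 + S \left(S + S\right) = -5 + S 2 S = -5 + 2 S^{2}$)
$- 19 L{\left(13 \right)} = - 19 \left(-5 + 2 \cdot 13^{2}\right) = - 19 \left(-5 + 2 \cdot 169\right) = - 19 \left(-5 + 338\right) = \left(-19\right) 333 = -6327$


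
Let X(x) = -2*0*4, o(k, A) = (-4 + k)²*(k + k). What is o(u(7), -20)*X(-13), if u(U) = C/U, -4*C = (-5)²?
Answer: 0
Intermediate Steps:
C = -25/4 (C = -¼*(-5)² = -¼*25 = -25/4 ≈ -6.2500)
u(U) = -25/(4*U)
o(k, A) = 2*k*(-4 + k)² (o(k, A) = (-4 + k)²*(2*k) = 2*k*(-4 + k)²)
X(x) = 0 (X(x) = 0*4 = 0)
o(u(7), -20)*X(-13) = (2*(-25/4/7)*(-4 - 25/4/7)²)*0 = (2*(-25/4*⅐)*(-4 - 25/4*⅐)²)*0 = (2*(-25/28)*(-4 - 25/28)²)*0 = (2*(-25/28)*(-137/28)²)*0 = (2*(-25/28)*(18769/784))*0 = -469225/10976*0 = 0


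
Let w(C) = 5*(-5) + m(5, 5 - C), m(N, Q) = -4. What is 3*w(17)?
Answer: -87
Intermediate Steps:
w(C) = -29 (w(C) = 5*(-5) - 4 = -25 - 4 = -29)
3*w(17) = 3*(-29) = -87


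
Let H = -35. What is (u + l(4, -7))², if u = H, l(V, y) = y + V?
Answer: 1444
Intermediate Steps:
l(V, y) = V + y
u = -35
(u + l(4, -7))² = (-35 + (4 - 7))² = (-35 - 3)² = (-38)² = 1444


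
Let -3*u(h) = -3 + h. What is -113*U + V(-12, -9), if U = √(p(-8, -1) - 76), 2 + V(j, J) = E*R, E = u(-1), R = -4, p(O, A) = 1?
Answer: -22/3 - 565*I*√3 ≈ -7.3333 - 978.61*I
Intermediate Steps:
u(h) = 1 - h/3 (u(h) = -(-3 + h)/3 = 1 - h/3)
E = 4/3 (E = 1 - ⅓*(-1) = 1 + ⅓ = 4/3 ≈ 1.3333)
V(j, J) = -22/3 (V(j, J) = -2 + (4/3)*(-4) = -2 - 16/3 = -22/3)
U = 5*I*√3 (U = √(1 - 76) = √(-75) = 5*I*√3 ≈ 8.6602*I)
-113*U + V(-12, -9) = -565*I*√3 - 22/3 = -22/3 - 565*I*√3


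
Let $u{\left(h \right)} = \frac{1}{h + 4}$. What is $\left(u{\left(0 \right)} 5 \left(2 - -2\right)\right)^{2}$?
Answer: $25$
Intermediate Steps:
$u{\left(h \right)} = \frac{1}{4 + h}$
$\left(u{\left(0 \right)} 5 \left(2 - -2\right)\right)^{2} = \left(\frac{1}{4 + 0} \cdot 5 \left(2 - -2\right)\right)^{2} = \left(\frac{1}{4} \cdot 5 \left(2 + 2\right)\right)^{2} = \left(\frac{1}{4} \cdot 5 \cdot 4\right)^{2} = \left(\frac{5}{4} \cdot 4\right)^{2} = 5^{2} = 25$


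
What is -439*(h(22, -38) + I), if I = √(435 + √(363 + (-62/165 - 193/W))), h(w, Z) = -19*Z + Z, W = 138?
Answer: -300276 - 439*√(2784391500 + 2530*√2312169530)/2530 ≈ -3.0963e+5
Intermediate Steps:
h(w, Z) = -18*Z
I = √(435 + √2312169530/2530) (I = √(435 + √(363 + (-62/165 - 193/138))) = √(435 + √(363 - 4489/2530)) = √(435 + √(913901/2530)) = √(435 + √2312169530/2530) ≈ 21.307)
-439*(h(22, -38) + I) = -439*(-18*(-38) + √(2784391500 + 2530*√2312169530)/2530) = -439*(684 + √(2784391500 + 2530*√2312169530)/2530) = -300276 - 439*√(2784391500 + 2530*√2312169530)/2530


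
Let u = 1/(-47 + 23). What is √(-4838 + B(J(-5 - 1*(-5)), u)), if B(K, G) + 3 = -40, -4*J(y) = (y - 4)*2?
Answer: I*√4881 ≈ 69.864*I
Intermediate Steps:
u = -1/24 (u = 1/(-24) = -1/24 ≈ -0.041667)
J(y) = 2 - y/2 (J(y) = -(y - 4)*2/4 = -(-4 + y)*2/4 = -(-8 + 2*y)/4 = 2 - y/2)
B(K, G) = -43 (B(K, G) = -3 - 40 = -43)
√(-4838 + B(J(-5 - 1*(-5)), u)) = √(-4838 - 43) = √(-4881) = I*√4881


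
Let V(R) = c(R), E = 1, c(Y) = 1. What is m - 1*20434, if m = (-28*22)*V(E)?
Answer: -21050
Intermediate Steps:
V(R) = 1
m = -616 (m = -28*22*1 = -616*1 = -616)
m - 1*20434 = -616 - 1*20434 = -616 - 20434 = -21050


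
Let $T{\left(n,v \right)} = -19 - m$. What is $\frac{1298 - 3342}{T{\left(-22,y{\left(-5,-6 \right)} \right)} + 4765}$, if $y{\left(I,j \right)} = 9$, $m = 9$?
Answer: $- \frac{2044}{4737} \approx -0.4315$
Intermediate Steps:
$T{\left(n,v \right)} = -28$ ($T{\left(n,v \right)} = -19 - 9 = -28$)
$\frac{1298 - 3342}{T{\left(-22,y{\left(-5,-6 \right)} \right)} + 4765} = \frac{1298 - 3342}{-28 + 4765} = - \frac{2044}{4737}$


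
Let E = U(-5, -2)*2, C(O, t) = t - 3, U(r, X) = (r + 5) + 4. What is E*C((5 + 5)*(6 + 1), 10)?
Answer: 56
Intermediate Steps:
U(r, X) = 9 + r (U(r, X) = (5 + r) + 4 = 9 + r)
C(O, t) = -3 + t
E = 8 (E = (9 - 5)*2 = 4*2 = 8)
E*C((5 + 5)*(6 + 1), 10) = 8*(-3 + 10) = 8*7 = 56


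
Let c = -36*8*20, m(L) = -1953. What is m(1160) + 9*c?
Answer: -53793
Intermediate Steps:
c = -5760 (c = -288*20 = -5760)
m(1160) + 9*c = -1953 + 9*(-5760) = -1953 - 51840 = -53793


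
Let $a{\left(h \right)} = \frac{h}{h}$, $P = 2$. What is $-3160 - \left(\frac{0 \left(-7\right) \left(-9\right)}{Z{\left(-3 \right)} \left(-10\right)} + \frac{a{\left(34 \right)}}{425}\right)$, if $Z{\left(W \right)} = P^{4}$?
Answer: $- \frac{1343001}{425} \approx -3160.0$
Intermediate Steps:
$Z{\left(W \right)} = 16$ ($Z{\left(W \right)} = 2^{4} = 16$)
$a{\left(h \right)} = 1$
$-3160 - \left(\frac{0 \left(-7\right) \left(-9\right)}{Z{\left(-3 \right)} \left(-10\right)} + \frac{a{\left(34 \right)}}{425}\right) = -3160 - \left(\frac{0 \left(-7\right) \left(-9\right)}{16 \left(-10\right)} + 1 \cdot \frac{1}{425}\right) = -3160 - \left(\frac{0 \left(-9\right)}{-160} + 1 \cdot \frac{1}{425}\right) = -3160 - \left(0 \left(- \frac{1}{160}\right) + \frac{1}{425}\right) = -3160 - \left(0 + \frac{1}{425}\right) = -3160 - \frac{1}{425} = - \frac{1343001}{425}$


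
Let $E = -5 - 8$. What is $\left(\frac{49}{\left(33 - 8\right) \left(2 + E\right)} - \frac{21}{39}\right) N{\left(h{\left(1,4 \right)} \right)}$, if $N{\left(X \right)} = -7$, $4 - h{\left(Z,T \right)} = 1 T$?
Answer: $\frac{17934}{3575} \approx 5.0165$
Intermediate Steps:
$h{\left(Z,T \right)} = 4 - T$ ($h{\left(Z,T \right)} = 4 - 1 T = 4 - T$)
$E = -13$ ($E = -5 - 8 = -13$)
$\left(\frac{49}{\left(33 - 8\right) \left(2 + E\right)} - \frac{21}{39}\right) N{\left(h{\left(1,4 \right)} \right)} = \left(\frac{49}{\left(33 - 8\right) \left(2 - 13\right)} - \frac{21}{39}\right) \left(-7\right) = \left(\frac{49}{25 \left(-11\right)} - \frac{7}{13}\right) \left(-7\right) = \left(\frac{49}{-275} - \frac{7}{13}\right) \left(-7\right) = \left(49 \left(- \frac{1}{275}\right) - \frac{7}{13}\right) \left(-7\right) = \left(- \frac{49}{275} - \frac{7}{13}\right) \left(-7\right) = \left(- \frac{2562}{3575}\right) \left(-7\right) = \frac{17934}{3575}$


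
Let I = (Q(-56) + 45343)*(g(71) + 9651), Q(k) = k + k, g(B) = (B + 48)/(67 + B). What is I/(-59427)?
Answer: -20081915689/2733642 ≈ -7346.2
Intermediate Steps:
g(B) = (48 + B)/(67 + B)
Q(k) = 2*k
I = 20081915689/46 (I = (2*(-56) + 45343)*((48 + 71)/(67 + 71) + 9651) = (-112 + 45343)*(119/138 + 9651) = 45231*((1/138)*119 + 9651) = 45231*(119/138 + 9651) = 45231*(1331957/138) = 20081915689/46 ≈ 4.3656e+8)
I/(-59427) = (20081915689/46)/(-59427) = (20081915689/46)*(-1/59427) = -20081915689/2733642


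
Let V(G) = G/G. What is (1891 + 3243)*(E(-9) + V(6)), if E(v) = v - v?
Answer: 5134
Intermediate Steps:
E(v) = 0
V(G) = 1
(1891 + 3243)*(E(-9) + V(6)) = (1891 + 3243)*(0 + 1) = 5134*1 = 5134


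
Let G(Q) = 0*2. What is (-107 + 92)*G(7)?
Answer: 0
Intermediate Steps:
G(Q) = 0
(-107 + 92)*G(7) = (-107 + 92)*0 = -15*0 = 0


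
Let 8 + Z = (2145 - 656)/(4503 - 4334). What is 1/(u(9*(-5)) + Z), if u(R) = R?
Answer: -169/7468 ≈ -0.022630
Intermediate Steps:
Z = 137/169 (Z = -8 + (2145 - 656)/(4503 - 4334) = -8 + 1489/169 = 137/169 ≈ 0.81065)
1/(u(9*(-5)) + Z) = 1/(9*(-5) + 137/169) = 1/(-45 + 137/169) = 1/(-7468/169) = -169/7468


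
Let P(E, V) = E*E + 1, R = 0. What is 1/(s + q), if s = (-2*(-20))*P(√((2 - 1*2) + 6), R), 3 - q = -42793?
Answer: 1/43076 ≈ 2.3215e-5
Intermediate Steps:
q = 42796 (q = 3 - 1*(-42793) = 3 + 42793 = 42796)
P(E, V) = 1 + E² (P(E, V) = E² + 1 = 1 + E²)
s = 280 (s = (-2*(-20))*(1 + (√((2 - 1*2) + 6))²) = 40*(1 + (√((2 - 2) + 6))²) = 40*(1 + (√(0 + 6))²) = 40*(1 + (√6)²) = 40*(1 + 6) = 40*7 = 280)
1/(s + q) = 1/(280 + 42796) = 1/43076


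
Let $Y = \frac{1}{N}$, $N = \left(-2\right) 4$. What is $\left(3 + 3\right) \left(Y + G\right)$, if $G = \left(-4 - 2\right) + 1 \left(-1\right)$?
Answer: $- \frac{171}{4} \approx -42.75$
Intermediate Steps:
$N = -8$
$Y = - \frac{1}{8}$ ($Y = \frac{1}{-8} = - \frac{1}{8} \approx -0.125$)
$G = -7$ ($G = -6 - 1 = -7$)
$\left(3 + 3\right) \left(Y + G\right) = \left(3 + 3\right) \left(- \frac{1}{8} - 7\right) = 6 \left(- \frac{57}{8}\right) = - \frac{171}{4}$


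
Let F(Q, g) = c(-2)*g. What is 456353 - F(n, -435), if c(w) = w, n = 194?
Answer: 455483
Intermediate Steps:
F(Q, g) = -2*g
456353 - F(n, -435) = 456353 - (-2)*(-435) = 456353 - 1*870 = 456353 - 870 = 455483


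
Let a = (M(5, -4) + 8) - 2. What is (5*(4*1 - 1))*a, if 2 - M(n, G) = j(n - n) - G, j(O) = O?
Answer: 60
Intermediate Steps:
M(n, G) = 2 + G (M(n, G) = 2 - ((n - n) - G) = 2 - (0 - G) = 2 - (-1)*G = 2 + G)
a = 4 (a = ((2 - 4) + 8) - 2 = (-2 + 8) - 2 = 6 - 2 = 4)
(5*(4*1 - 1))*a = (5*(4*1 - 1))*4 = (5*(4 - 1))*4 = (5*3)*4 = 15*4 = 60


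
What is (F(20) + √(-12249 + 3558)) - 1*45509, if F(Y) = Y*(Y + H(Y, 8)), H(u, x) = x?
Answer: -44949 + I*√8691 ≈ -44949.0 + 93.226*I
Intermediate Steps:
F(Y) = Y*(8 + Y) (F(Y) = Y*(Y + 8) = Y*(8 + Y))
(F(20) + √(-12249 + 3558)) - 1*45509 = (20*(8 + 20) + √(-12249 + 3558)) - 1*45509 = (20*28 + √(-8691)) - 45509 = (560 + I*√8691) - 45509 = -44949 + I*√8691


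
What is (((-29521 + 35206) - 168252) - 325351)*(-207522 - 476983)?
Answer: 333982310590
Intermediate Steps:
(((-29521 + 35206) - 168252) - 325351)*(-207522 - 476983) = ((5685 - 168252) - 325351)*(-684505) = (-162567 - 325351)*(-684505) = -487918*(-684505) = 333982310590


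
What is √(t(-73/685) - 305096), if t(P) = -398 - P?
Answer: I*√143345372145/685 ≈ 552.71*I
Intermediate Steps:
√(t(-73/685) - 305096) = √((-398 - (-73)/685) - 305096) = √((-398 - 1*(-73/685)) - 305096) = √((-398 + 73/685) - 305096) = √(-272557/685 - 305096) = √(-209263317/685) = I*√143345372145/685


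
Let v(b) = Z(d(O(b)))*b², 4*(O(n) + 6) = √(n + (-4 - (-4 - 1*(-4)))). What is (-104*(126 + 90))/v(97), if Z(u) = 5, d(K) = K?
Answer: -22464/47045 ≈ -0.47750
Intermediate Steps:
O(n) = -6 + √(-4 + n)/4 (O(n) = -6 + √(n + (-4 - (-4 - 1*(-4))))/4 = -6 + √(n + (-4 - (-4 + 4)))/4 = -6 + √(n + (-4 - 1*0))/4 = -6 + √(n + (-4 + 0))/4 = -6 + √(n - 4)/4 = -6 + √(-4 + n)/4)
v(b) = 5*b²
(-104*(126 + 90))/v(97) = (-104*(126 + 90))/((5*97²)) = (-104*216)/((5*9409)) = -22464/47045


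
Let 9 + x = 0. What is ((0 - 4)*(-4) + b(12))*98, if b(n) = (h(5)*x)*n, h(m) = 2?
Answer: -19600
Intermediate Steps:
x = -9 (x = -9 + 0 = -9)
b(n) = -18*n (b(n) = (2*(-9))*n = -18*n)
((0 - 4)*(-4) + b(12))*98 = ((0 - 4)*(-4) - 18*12)*98 = (-4*(-4) - 216)*98 = (16 - 216)*98 = -200*98 = -19600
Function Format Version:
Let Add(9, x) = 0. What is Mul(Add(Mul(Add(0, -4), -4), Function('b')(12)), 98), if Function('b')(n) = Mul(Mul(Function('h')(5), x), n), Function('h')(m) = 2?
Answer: -19600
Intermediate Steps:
x = -9 (x = Add(-9, 0) = -9)
Function('b')(n) = Mul(-18, n) (Function('b')(n) = Mul(Mul(2, -9), n) = Mul(-18, n))
Mul(Add(Mul(Add(0, -4), -4), Function('b')(12)), 98) = Mul(Add(Mul(Add(0, -4), -4), Mul(-18, 12)), 98) = Mul(Add(Mul(-4, -4), -216), 98) = Mul(Add(16, -216), 98) = Mul(-200, 98) = -19600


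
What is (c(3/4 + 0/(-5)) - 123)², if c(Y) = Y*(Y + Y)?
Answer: 950625/64 ≈ 14854.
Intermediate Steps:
c(Y) = 2*Y² (c(Y) = Y*(2*Y) = 2*Y²)
(c(3/4 + 0/(-5)) - 123)² = (2*(3/4 + 0/(-5))² - 123)² = (2*(3*(¼) + 0*(-⅕))² - 123)² = (2*(¾ + 0)² - 123)² = (2*(¾)² - 123)² = (2*(9/16) - 123)² = (9/8 - 123)² = (-975/8)² = 950625/64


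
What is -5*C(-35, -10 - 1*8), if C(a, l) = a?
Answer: 175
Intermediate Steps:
-5*C(-35, -10 - 1*8) = -5*(-35) = 175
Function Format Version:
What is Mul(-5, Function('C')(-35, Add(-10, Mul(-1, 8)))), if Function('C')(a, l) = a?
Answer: 175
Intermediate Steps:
Mul(-5, Function('C')(-35, Add(-10, Mul(-1, 8)))) = Mul(-5, -35) = 175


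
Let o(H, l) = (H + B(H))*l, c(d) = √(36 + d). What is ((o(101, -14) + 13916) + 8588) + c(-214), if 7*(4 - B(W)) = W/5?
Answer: 105372/5 + I*√178 ≈ 21074.0 + 13.342*I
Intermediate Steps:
B(W) = 4 - W/35 (B(W) = 4 - W/(7*5) = 4 - W/35)
o(H, l) = l*(4 + 34*H/35) (o(H, l) = (H + (4 - H/35))*l = (4 + 34*H/35)*l = l*(4 + 34*H/35))
((o(101, -14) + 13916) + 8588) + c(-214) = (((2/35)*(-14)*(70 + 17*101) + 13916) + 8588) + √(36 - 214) = (((2/35)*(-14)*(70 + 1717) + 13916) + 8588) + √(-178) = (((2/35)*(-14)*1787 + 13916) + 8588) + I*√178 = ((-7148/5 + 13916) + 8588) + I*√178 = (62432/5 + 8588) + I*√178 = 105372/5 + I*√178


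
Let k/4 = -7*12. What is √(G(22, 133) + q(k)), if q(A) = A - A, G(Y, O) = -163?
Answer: I*√163 ≈ 12.767*I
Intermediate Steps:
k = -336 (k = 4*(-7*12) = 4*(-84) = -336)
q(A) = 0
√(G(22, 133) + q(k)) = √(-163 + 0) = √(-163) = I*√163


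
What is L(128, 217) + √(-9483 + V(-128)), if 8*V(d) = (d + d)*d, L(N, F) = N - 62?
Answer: 66 + I*√5387 ≈ 66.0 + 73.396*I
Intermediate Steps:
L(N, F) = -62 + N
V(d) = d²/4 (V(d) = ((d + d)*d)/8 = ((2*d)*d)/8 = (2*d²)/8 = d²/4)
L(128, 217) + √(-9483 + V(-128)) = (-62 + 128) + √(-9483 + (¼)*(-128)²) = 66 + √(-9483 + (¼)*16384) = 66 + √(-9483 + 4096) = 66 + √(-5387) = 66 + I*√5387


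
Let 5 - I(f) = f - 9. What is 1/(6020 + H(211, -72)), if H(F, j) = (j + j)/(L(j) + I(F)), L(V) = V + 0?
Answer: 269/1619524 ≈ 0.00016610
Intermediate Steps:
I(f) = 14 - f (I(f) = 5 - (f - 9) = 5 - (-9 + f) = 5 + (9 - f) = 14 - f)
L(V) = V
H(F, j) = 2*j/(14 + j - F) (H(F, j) = (j + j)/(j + (14 - F)) = (2*j)/(14 + j - F) = 2*j/(14 + j - F))
1/(6020 + H(211, -72)) = 1/(6020 + 2*(-72)/(14 - 72 - 1*211)) = 1/(6020 + 2*(-72)/(14 - 72 - 211)) = 1/(6020 + 2*(-72)/(-269)) = 1/(6020 + 2*(-72)*(-1/269)) = 1/(6020 + 144/269) = 1/(1619524/269) = 269/1619524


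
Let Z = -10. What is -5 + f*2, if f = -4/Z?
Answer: -21/5 ≈ -4.2000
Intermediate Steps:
f = 2/5 (f = -4/(-10) = -4*(-1/10) = 2/5 ≈ 0.40000)
-5 + f*2 = -5 + (2/5)*2 = -5 + 4/5 = -21/5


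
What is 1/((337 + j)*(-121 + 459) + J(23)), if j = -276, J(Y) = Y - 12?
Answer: 1/20629 ≈ 4.8475e-5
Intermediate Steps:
J(Y) = -12 + Y
1/((337 + j)*(-121 + 459) + J(23)) = 1/((337 - 276)*(-121 + 459) + (-12 + 23)) = 1/(61*338 + 11) = 1/(20618 + 11) = 1/20629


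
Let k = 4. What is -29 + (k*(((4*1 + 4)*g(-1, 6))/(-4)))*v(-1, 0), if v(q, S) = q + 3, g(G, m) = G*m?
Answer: 67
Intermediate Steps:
v(q, S) = 3 + q
-29 + (k*(((4*1 + 4)*g(-1, 6))/(-4)))*v(-1, 0) = -29 + (4*(((4*1 + 4)*(-1*6))/(-4)))*(3 - 1) = -29 + (4*(((4 + 4)*(-6))*(-¼)))*2 = -29 + (4*((8*(-6))*(-¼)))*2 = -29 + (4*(-48*(-¼)))*2 = -29 + (4*12)*2 = -29 + 48*2 = -29 + 96 = 67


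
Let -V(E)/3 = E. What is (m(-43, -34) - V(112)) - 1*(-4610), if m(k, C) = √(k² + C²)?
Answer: 4946 + √3005 ≈ 5000.8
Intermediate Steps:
m(k, C) = √(C² + k²)
V(E) = -3*E
(m(-43, -34) - V(112)) - 1*(-4610) = (√((-34)² + (-43)²) - (-3)*112) - 1*(-4610) = (√(1156 + 1849) - 1*(-336)) + 4610 = (√3005 + 336) + 4610 = (336 + √3005) + 4610 = 4946 + √3005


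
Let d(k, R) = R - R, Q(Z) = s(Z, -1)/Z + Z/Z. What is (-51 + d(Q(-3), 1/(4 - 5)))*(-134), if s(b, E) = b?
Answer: 6834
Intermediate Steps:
Q(Z) = 2 (Q(Z) = Z/Z + Z/Z = 1 + 1 = 2)
d(k, R) = 0
(-51 + d(Q(-3), 1/(4 - 5)))*(-134) = (-51 + 0)*(-134) = -51*(-134) = 6834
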